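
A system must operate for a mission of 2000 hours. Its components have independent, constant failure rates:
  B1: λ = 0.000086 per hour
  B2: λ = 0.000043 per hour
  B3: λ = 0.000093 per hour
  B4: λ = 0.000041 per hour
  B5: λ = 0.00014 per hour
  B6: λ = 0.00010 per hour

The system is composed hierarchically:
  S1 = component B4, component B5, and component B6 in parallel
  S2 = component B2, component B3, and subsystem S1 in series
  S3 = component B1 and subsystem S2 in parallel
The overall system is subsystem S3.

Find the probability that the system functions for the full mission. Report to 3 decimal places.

R(B1) = exp(−0.000086 × 2000) = 0.84198
R(B2) = exp(−0.000043 × 2000) = 0.91759
R(B3) = exp(−0.000093 × 2000) = 0.83027
R(B4) = exp(−0.000041 × 2000) = 0.92127
R(B5) = exp(−0.00014 × 2000) = 0.75578
R(B6) = exp(−0.00010 × 2000) = 0.81873
Parallel (B4, B5, and B6): 1 − (1 − 0.92127)(1 − 0.75578)(1 − 0.81873) = 0.99651
Series (B2, B3, and [0.99651]): 0.91759 × 0.83027 × 0.99651 = 0.75919
Parallel (B1 and [0.75919]): 1 − (1 − 0.84198)(1 − 0.75919) = 0.962

0.962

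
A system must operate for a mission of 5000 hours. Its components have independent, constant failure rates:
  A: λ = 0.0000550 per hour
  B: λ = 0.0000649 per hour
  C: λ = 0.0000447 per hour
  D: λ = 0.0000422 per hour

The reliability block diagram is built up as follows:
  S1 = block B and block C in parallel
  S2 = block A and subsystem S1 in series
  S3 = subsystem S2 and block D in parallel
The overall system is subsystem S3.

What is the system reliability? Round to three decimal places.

R(A) = exp(−0.0000550 × 5000) = 0.75957
R(B) = exp(−0.0000649 × 5000) = 0.72289
R(C) = exp(−0.0000447 × 5000) = 0.79971
R(D) = exp(−0.0000422 × 5000) = 0.80977
Parallel (B and C): 1 − (1 − 0.72289)(1 − 0.79971) = 0.94450
Series (A and [0.94450]): 0.75957 × 0.94450 = 0.71741
Parallel ([0.71741] and D): 1 − (1 − 0.71741)(1 − 0.80977) = 0.946

0.946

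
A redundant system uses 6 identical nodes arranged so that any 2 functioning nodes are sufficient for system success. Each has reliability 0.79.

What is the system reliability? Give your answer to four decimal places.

R = Σ_{i=2}^{6} C(6,i) p^i (1−p)^{6−i} with p = 0.79
C(6,2)·0.79^2·0.21^4 = 0.018206
C(6,3)·0.79^3·0.21^3 = 0.091321
C(6,4)·0.79^4·0.21^2 = 0.257655
C(6,5)·0.79^5·0.21^1 = 0.387709
C(6,6)·0.79^6·0.21^0 = 0.243087
Sum = 0.9980

0.9980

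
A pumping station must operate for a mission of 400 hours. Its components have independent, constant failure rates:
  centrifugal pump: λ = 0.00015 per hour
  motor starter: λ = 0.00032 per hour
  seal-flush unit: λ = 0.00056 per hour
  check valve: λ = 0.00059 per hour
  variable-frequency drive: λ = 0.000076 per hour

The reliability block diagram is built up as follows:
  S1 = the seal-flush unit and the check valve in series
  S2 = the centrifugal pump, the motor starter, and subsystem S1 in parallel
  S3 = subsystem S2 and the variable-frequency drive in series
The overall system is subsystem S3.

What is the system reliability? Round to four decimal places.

R(centrifugal pump) = exp(−0.00015 × 400) = 0.941765
R(motor starter) = exp(−0.00032 × 400) = 0.879853
R(seal-flush unit) = exp(−0.00056 × 400) = 0.799315
R(check valve) = exp(−0.00059 × 400) = 0.789781
R(variable-frequency drive) = exp(−0.000076 × 400) = 0.970057
Series (seal-flush unit and check valve): 0.799315 × 0.789781 = 0.631284
Parallel (centrifugal pump, motor starter, and [0.631284]): 1 − (1 − 0.941765)(1 − 0.879853)(1 − 0.631284) = 0.997420
Series ([0.997420] and variable-frequency drive): 0.997420 × 0.970057 = 0.9676

0.9676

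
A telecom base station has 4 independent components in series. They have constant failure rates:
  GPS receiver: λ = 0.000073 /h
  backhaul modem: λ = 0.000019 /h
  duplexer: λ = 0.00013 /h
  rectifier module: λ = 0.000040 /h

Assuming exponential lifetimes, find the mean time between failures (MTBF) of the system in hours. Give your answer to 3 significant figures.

3820

Series of exponential components: λ_sys = Σ λ_i
λ_sys = 0.000073 + 0.000019 + 0.00013 + 0.000040 = 2.6200e-04 /h
MTBF = 1 / λ_sys = 3820 h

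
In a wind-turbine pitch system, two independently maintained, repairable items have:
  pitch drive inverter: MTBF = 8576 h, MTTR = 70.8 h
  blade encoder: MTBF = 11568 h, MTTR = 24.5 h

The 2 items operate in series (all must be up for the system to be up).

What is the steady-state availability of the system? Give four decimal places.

A(pitch drive inverter) = MTBF/(MTBF+MTTR) = 8576/(8576+70.8) = 0.991812
A(blade encoder) = MTBF/(MTBF+MTTR) = 11568/(11568+24.5) = 0.997887
Series availability: 0.991812 × 0.997887 = 0.9897

0.9897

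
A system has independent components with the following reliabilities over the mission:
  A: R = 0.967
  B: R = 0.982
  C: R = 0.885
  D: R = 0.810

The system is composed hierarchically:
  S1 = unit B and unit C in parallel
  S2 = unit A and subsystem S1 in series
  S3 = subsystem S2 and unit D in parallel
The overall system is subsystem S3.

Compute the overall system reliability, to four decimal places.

0.9933

Parallel (B and C): 1 − (1 − 0.982000)(1 − 0.885000) = 0.997930
Series (A and [0.997930]): 0.967000 × 0.997930 = 0.964998
Parallel ([0.964998] and D): 1 − (1 − 0.964998)(1 − 0.810000) = 0.9933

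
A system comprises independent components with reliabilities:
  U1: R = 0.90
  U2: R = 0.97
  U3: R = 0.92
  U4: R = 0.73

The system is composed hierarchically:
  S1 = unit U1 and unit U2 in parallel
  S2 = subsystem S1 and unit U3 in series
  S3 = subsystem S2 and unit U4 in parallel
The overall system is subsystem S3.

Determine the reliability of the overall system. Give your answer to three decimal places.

0.978

Parallel (U1 and U2): 1 − (1 − 0.90000)(1 − 0.97000) = 0.99700
Series ([0.99700] and U3): 0.99700 × 0.92000 = 0.91724
Parallel ([0.91724] and U4): 1 − (1 − 0.91724)(1 − 0.73000) = 0.978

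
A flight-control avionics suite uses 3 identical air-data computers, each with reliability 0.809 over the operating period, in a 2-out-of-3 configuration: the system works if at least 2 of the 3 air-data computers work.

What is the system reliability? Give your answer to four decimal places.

0.9045

R = Σ_{i=2}^{3} C(3,i) p^i (1−p)^{3−i} with p = 0.809
C(3,2)·0.809^2·0.191^1 = 0.375018
C(3,3)·0.809^3·0.191^0 = 0.529475
Sum = 0.9045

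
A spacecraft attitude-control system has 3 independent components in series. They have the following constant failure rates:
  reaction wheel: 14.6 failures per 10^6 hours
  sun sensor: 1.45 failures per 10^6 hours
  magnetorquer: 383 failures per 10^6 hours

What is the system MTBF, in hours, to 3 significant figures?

2510

Series of exponential components: λ_sys = Σ λ_i
λ_sys = 0.0000146 + 0.00000145 + 0.000383 = 3.9905e-04 /h
MTBF = 1 / λ_sys = 2510 h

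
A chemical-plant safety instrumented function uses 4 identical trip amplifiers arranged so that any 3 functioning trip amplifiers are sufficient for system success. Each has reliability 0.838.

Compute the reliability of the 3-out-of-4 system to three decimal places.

R = Σ_{i=3}^{4} C(4,i) p^i (1−p)^{4−i} with p = 0.838
C(4,3)·0.838^3·0.162^1 = 0.38134
C(4,4)·0.838^4·0.162^0 = 0.49315
Sum = 0.874

0.874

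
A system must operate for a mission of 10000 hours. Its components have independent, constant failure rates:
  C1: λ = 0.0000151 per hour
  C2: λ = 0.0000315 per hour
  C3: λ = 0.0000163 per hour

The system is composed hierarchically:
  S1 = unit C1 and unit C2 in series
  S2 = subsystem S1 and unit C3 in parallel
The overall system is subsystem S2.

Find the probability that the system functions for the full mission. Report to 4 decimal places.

0.9440

R(C1) = exp(−0.0000151 × 10000) = 0.859848
R(C2) = exp(−0.0000315 × 10000) = 0.729789
R(C3) = exp(−0.0000163 × 10000) = 0.849591
Series (C1 and C2): 0.859848 × 0.729789 = 0.627508
Parallel ([0.627508] and C3): 1 − (1 − 0.627508)(1 − 0.849591) = 0.9440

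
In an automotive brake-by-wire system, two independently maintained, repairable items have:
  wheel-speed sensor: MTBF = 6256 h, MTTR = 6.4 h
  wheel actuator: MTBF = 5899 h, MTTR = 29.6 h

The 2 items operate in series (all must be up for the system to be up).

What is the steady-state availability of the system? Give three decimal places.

0.994

A(wheel-speed sensor) = MTBF/(MTBF+MTTR) = 6256/(6256+6.4) = 0.998978
A(wheel actuator) = MTBF/(MTBF+MTTR) = 5899/(5899+29.6) = 0.995007
Series availability: 0.998978 × 0.995007 = 0.994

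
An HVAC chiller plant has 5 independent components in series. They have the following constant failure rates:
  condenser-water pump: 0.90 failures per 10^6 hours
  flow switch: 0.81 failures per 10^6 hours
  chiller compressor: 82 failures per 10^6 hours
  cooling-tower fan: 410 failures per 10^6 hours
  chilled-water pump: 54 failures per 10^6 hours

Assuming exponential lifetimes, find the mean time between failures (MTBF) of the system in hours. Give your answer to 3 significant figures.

Series of exponential components: λ_sys = Σ λ_i
λ_sys = 0.00000090 + 0.00000081 + 0.000082 + 0.00041 + 0.000054 = 5.4771e-04 /h
MTBF = 1 / λ_sys = 1830 h

1830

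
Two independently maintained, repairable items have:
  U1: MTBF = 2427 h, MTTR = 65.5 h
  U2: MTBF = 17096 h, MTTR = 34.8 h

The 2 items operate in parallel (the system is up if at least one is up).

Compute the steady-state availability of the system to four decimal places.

A(U1) = MTBF/(MTBF+MTTR) = 2427/(2427+65.5) = 0.973721
A(U2) = MTBF/(MTBF+MTTR) = 17096/(17096+34.8) = 0.997969
Parallel availability: 1 − (1 − 0.973721)(1 − 0.997969) = 0.9999

0.9999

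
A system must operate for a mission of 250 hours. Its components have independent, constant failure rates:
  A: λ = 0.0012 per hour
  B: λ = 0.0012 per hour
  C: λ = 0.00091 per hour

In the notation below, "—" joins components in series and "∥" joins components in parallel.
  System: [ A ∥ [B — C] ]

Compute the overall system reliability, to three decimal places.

0.894

R(A) = exp(−0.0012 × 250) = 0.74082
R(B) = exp(−0.0012 × 250) = 0.74082
R(C) = exp(−0.00091 × 250) = 0.79652
Series (B and C): 0.74082 × 0.79652 = 0.59008
Parallel (A and [0.59008]): 1 − (1 − 0.74082)(1 − 0.59008) = 0.894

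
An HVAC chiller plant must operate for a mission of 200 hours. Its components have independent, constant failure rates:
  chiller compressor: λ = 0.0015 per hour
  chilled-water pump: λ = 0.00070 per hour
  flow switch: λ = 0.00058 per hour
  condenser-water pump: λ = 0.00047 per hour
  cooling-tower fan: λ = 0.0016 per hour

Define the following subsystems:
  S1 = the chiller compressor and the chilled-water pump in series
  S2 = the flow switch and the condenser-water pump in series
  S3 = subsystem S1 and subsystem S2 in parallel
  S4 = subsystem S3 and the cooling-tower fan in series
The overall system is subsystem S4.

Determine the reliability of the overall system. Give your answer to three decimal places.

0.677

R(chiller compressor) = exp(−0.0015 × 200) = 0.74082
R(chilled-water pump) = exp(−0.00070 × 200) = 0.86936
R(flow switch) = exp(−0.00058 × 200) = 0.89048
R(condenser-water pump) = exp(−0.00047 × 200) = 0.91028
R(cooling-tower fan) = exp(−0.0016 × 200) = 0.72615
Series (chiller compressor and chilled-water pump): 0.74082 × 0.86936 = 0.64404
Series (flow switch and condenser-water pump): 0.89048 × 0.91028 = 0.81059
Parallel ([0.64404] and [0.81059]): 1 − (1 − 0.64404)(1 − 0.81059) = 0.93258
Series ([0.93258] and cooling-tower fan): 0.93258 × 0.72615 = 0.677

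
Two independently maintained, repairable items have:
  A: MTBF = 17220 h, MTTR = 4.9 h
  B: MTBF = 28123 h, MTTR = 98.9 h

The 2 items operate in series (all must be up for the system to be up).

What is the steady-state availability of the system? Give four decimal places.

0.9962

A(A) = MTBF/(MTBF+MTTR) = 17220/(17220+4.9) = 0.999716
A(B) = MTBF/(MTBF+MTTR) = 28123/(28123+98.9) = 0.996496
Series availability: 0.999716 × 0.996496 = 0.9962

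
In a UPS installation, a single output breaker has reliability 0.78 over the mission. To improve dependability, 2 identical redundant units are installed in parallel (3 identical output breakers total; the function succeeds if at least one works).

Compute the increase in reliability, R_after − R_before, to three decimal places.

R_before = 0.78
R_after = 1 − (1 − 0.78)^3 = 0.989
ΔR = 0.989 − 0.78 = 0.209

0.209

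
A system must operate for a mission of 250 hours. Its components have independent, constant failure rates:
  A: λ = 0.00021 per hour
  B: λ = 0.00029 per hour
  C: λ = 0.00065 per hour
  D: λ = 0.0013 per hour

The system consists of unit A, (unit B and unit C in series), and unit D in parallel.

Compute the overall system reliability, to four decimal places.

0.9970

R(A) = exp(−0.00021 × 250) = 0.948854
R(B) = exp(−0.00029 × 250) = 0.930066
R(C) = exp(−0.00065 × 250) = 0.850016
R(D) = exp(−0.0013 × 250) = 0.722527
Series (B and C): 0.930066 × 0.850016 = 0.790571
Parallel (A, [0.790571], and D): 1 − (1 − 0.948854)(1 − 0.790571)(1 − 0.722527) = 0.9970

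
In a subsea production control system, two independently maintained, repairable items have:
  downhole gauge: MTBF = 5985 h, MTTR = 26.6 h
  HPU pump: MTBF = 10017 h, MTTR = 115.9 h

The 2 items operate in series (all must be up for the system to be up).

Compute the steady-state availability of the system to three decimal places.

A(downhole gauge) = MTBF/(MTBF+MTTR) = 5985/(5985+26.6) = 0.995575
A(HPU pump) = MTBF/(MTBF+MTTR) = 10017/(10017+115.9) = 0.988562
Series availability: 0.995575 × 0.988562 = 0.984

0.984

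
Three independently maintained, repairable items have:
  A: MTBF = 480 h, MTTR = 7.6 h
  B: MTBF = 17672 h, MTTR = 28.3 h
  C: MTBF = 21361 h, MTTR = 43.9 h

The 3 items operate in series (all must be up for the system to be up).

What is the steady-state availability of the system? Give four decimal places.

0.9808

A(A) = MTBF/(MTBF+MTTR) = 480/(480+7.6) = 0.984413
A(B) = MTBF/(MTBF+MTTR) = 17672/(17672+28.3) = 0.998401
A(C) = MTBF/(MTBF+MTTR) = 21361/(21361+43.9) = 0.997949
Series availability: 0.984413 × 0.998401 × 0.997949 = 0.9808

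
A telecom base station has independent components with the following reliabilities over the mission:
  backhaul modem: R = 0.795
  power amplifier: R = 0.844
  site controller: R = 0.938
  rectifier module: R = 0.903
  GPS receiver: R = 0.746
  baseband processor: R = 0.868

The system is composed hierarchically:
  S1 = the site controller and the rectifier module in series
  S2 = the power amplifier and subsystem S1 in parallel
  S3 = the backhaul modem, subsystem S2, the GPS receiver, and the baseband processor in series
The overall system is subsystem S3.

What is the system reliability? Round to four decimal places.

0.5025

Series (site controller and rectifier module): 0.938000 × 0.903000 = 0.847014
Parallel (power amplifier and [0.847014]): 1 − (1 − 0.844000)(1 − 0.847014) = 0.976134
Series (backhaul modem, [0.976134], GPS receiver, and baseband processor): 0.795000 × 0.976134 × 0.746000 × 0.868000 = 0.5025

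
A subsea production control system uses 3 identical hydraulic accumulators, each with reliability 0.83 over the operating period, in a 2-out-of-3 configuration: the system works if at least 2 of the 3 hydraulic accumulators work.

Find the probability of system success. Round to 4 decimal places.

0.9231

R = Σ_{i=2}^{3} C(3,i) p^i (1−p)^{3−i} with p = 0.83
C(3,2)·0.83^2·0.17^1 = 0.351339
C(3,3)·0.83^3·0.17^0 = 0.571787
Sum = 0.9231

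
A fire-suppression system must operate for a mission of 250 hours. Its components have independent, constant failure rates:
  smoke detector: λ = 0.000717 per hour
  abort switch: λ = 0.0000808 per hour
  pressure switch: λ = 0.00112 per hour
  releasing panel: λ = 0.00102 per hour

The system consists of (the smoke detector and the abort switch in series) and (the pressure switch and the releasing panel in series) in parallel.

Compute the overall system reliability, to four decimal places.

R(smoke detector) = exp(−0.000717 × 250) = 0.835897
R(abort switch) = exp(−0.0000808 × 250) = 0.980003
R(pressure switch) = exp(−0.00112 × 250) = 0.755784
R(releasing panel) = exp(−0.00102 × 250) = 0.774916
Series (smoke detector and abort switch): 0.835897 × 0.980003 = 0.819182
Series (pressure switch and releasing panel): 0.755784 × 0.774916 = 0.585669
Parallel ([0.819182] and [0.585669]): 1 − (1 − 0.819182)(1 − 0.585669) = 0.9251

0.9251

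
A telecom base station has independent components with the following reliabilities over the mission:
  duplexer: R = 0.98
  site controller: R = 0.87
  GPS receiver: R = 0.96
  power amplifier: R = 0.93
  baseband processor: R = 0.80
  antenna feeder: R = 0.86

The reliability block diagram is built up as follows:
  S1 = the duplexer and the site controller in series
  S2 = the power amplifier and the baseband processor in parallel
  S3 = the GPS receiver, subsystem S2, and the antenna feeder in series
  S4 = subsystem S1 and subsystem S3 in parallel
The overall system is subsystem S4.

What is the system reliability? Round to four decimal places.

0.9726

Series (duplexer and site controller): 0.980000 × 0.870000 = 0.852600
Parallel (power amplifier and baseband processor): 1 − (1 − 0.930000)(1 − 0.800000) = 0.986000
Series (GPS receiver, [0.986000], and antenna feeder): 0.960000 × 0.986000 × 0.860000 = 0.814042
Parallel ([0.852600] and [0.814042]): 1 − (1 − 0.852600)(1 − 0.814042) = 0.9726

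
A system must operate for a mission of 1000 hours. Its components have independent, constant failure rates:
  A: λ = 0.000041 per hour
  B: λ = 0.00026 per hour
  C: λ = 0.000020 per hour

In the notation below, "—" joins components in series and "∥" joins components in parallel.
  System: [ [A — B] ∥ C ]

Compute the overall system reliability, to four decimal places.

R(A) = exp(−0.000041 × 1000) = 0.959829
R(B) = exp(−0.00026 × 1000) = 0.771052
R(C) = exp(−0.000020 × 1000) = 0.980199
Series (A and B): 0.959829 × 0.771052 = 0.740078
Parallel ([0.740078] and C): 1 − (1 − 0.740078)(1 − 0.980199) = 0.9949

0.9949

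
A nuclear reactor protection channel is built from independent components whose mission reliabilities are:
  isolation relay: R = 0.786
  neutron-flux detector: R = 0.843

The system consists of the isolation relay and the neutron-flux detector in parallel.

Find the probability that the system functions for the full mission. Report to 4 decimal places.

0.9664

Parallel (isolation relay and neutron-flux detector): 1 − (1 − 0.786000)(1 − 0.843000) = 0.9664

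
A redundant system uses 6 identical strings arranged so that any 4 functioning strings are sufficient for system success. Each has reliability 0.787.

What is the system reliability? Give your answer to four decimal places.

0.8845

R = Σ_{i=4}^{6} C(6,i) p^i (1−p)^{6−i} with p = 0.787
C(6,4)·0.787^4·0.213^2 = 0.261065
C(6,5)·0.787^5·0.213^1 = 0.385838
C(6,6)·0.787^6·0.213^0 = 0.237601
Sum = 0.8845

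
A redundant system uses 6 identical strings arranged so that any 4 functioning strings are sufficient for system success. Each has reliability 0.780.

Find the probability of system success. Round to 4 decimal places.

R = Σ_{i=4}^{6} C(6,i) p^i (1−p)^{6−i} with p = 0.780
C(6,4)·0.780^4·0.220^2 = 0.268729
C(6,5)·0.780^5·0.220^1 = 0.381107
C(6,6)·0.780^6·0.220^0 = 0.225200
Sum = 0.8750

0.8750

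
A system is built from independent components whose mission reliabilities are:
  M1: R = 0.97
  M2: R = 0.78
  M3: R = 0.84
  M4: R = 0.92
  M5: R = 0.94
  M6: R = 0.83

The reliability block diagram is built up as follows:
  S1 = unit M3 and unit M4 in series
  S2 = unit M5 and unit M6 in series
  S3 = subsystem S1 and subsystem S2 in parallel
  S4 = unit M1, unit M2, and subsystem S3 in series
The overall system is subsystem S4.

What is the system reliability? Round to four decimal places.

Series (M3 and M4): 0.840000 × 0.920000 = 0.772800
Series (M5 and M6): 0.940000 × 0.830000 = 0.780200
Parallel ([0.772800] and [0.780200]): 1 − (1 − 0.772800)(1 − 0.780200) = 0.950061
Series (M1, M2, and [0.950061]): 0.970000 × 0.780000 × 0.950061 = 0.7188

0.7188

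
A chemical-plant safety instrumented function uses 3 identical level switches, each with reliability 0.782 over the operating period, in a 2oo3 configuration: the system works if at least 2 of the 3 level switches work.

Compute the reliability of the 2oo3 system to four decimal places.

R = Σ_{i=2}^{3} C(3,i) p^i (1−p)^{3−i} with p = 0.782
C(3,2)·0.782^2·0.218^1 = 0.399937
C(3,3)·0.782^3·0.218^0 = 0.478212
Sum = 0.8781

0.8781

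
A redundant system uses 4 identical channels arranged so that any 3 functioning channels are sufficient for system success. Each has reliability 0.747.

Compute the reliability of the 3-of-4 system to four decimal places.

R = Σ_{i=3}^{4} C(4,i) p^i (1−p)^{4−i} with p = 0.747
C(4,3)·0.747^3·0.253^1 = 0.421835
C(4,4)·0.747^4·0.253^0 = 0.311374
Sum = 0.7332

0.7332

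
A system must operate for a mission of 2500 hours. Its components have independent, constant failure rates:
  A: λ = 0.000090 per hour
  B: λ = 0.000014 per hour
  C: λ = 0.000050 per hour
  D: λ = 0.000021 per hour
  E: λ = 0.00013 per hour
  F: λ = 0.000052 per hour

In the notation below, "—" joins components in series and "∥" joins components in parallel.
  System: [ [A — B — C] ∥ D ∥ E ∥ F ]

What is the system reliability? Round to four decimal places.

R(A) = exp(−0.000090 × 2500) = 0.798516
R(B) = exp(−0.000014 × 2500) = 0.965605
R(C) = exp(−0.000050 × 2500) = 0.882497
R(D) = exp(−0.000021 × 2500) = 0.948854
R(E) = exp(−0.00013 × 2500) = 0.722527
R(F) = exp(−0.000052 × 2500) = 0.878095
Series (A, B, and C): 0.798516 × 0.965605 × 0.882497 = 0.680450
Parallel ([0.680450], D, E, and F): 1 − (1 − 0.680450)(1 − 0.948854)(1 − 0.722527)(1 − 0.878095) = 0.9994

0.9994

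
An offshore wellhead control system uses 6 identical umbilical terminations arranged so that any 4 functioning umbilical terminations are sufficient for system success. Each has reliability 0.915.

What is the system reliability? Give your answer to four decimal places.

0.9899

R = Σ_{i=4}^{6} C(6,i) p^i (1−p)^{6−i} with p = 0.915
C(6,4)·0.915^4·0.085^2 = 0.075965
C(6,5)·0.915^5·0.085^1 = 0.327096
C(6,6)·0.915^6·0.085^0 = 0.586849
Sum = 0.9899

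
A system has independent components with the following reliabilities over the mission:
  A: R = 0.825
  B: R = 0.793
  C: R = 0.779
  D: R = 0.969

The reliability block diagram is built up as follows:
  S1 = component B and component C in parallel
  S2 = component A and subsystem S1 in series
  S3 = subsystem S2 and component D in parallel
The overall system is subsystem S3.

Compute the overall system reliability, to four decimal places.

0.9934

Parallel (B and C): 1 − (1 − 0.793000)(1 − 0.779000) = 0.954253
Series (A and [0.954253]): 0.825000 × 0.954253 = 0.787259
Parallel ([0.787259] and D): 1 − (1 − 0.787259)(1 − 0.969000) = 0.9934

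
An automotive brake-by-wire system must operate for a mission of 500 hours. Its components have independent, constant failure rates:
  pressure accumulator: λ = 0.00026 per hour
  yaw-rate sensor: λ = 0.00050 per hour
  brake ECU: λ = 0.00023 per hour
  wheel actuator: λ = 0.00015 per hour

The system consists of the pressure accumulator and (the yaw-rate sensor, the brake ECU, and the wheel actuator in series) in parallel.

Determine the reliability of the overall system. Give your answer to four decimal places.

0.9566

R(pressure accumulator) = exp(−0.00026 × 500) = 0.878095
R(yaw-rate sensor) = exp(−0.00050 × 500) = 0.778801
R(brake ECU) = exp(−0.00023 × 500) = 0.891366
R(wheel actuator) = exp(−0.00015 × 500) = 0.927743
Series (yaw-rate sensor, brake ECU, and wheel actuator): 0.778801 × 0.891366 × 0.927743 = 0.644036
Parallel (pressure accumulator and [0.644036]): 1 − (1 − 0.878095)(1 − 0.644036) = 0.9566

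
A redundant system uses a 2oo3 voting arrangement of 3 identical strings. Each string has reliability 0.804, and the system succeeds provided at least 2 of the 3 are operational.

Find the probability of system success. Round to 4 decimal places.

R = Σ_{i=2}^{3} C(3,i) p^i (1−p)^{3−i} with p = 0.804
C(3,2)·0.804^2·0.196^1 = 0.380093
C(3,3)·0.804^3·0.196^0 = 0.519718
Sum = 0.8998

0.8998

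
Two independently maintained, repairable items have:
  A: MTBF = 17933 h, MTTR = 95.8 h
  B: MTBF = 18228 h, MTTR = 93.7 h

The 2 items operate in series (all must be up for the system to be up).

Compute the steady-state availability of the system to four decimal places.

0.9896

A(A) = MTBF/(MTBF+MTTR) = 17933/(17933+95.8) = 0.994686
A(B) = MTBF/(MTBF+MTTR) = 18228/(18228+93.7) = 0.994886
Series availability: 0.994686 × 0.994886 = 0.9896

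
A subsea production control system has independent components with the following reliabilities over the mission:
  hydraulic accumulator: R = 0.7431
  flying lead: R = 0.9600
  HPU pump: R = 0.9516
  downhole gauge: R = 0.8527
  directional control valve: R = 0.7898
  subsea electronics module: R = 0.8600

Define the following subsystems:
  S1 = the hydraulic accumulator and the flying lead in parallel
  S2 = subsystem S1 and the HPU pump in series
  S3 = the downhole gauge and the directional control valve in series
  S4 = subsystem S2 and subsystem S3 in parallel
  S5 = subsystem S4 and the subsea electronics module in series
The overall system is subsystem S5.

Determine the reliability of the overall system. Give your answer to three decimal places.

Parallel (hydraulic accumulator and flying lead): 1 − (1 − 0.74310)(1 − 0.96000) = 0.98972
Series ([0.98972] and HPU pump): 0.98972 × 0.95160 = 0.94182
Series (downhole gauge and directional control valve): 0.85270 × 0.78980 = 0.67346
Parallel ([0.94182] and [0.67346]): 1 − (1 − 0.94182)(1 − 0.67346) = 0.98100
Series ([0.98100] and subsea electronics module): 0.98100 × 0.86000 = 0.844

0.844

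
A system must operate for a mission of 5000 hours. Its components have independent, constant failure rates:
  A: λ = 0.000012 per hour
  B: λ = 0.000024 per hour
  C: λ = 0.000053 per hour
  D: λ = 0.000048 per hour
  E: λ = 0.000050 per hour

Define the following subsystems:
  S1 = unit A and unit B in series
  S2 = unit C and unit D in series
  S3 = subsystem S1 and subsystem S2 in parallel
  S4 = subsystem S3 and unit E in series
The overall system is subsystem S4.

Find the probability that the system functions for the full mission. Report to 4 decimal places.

0.7279

R(A) = exp(−0.000012 × 5000) = 0.941765
R(B) = exp(−0.000024 × 5000) = 0.886920
R(C) = exp(−0.000053 × 5000) = 0.767206
R(D) = exp(−0.000048 × 5000) = 0.786628
R(E) = exp(−0.000050 × 5000) = 0.778801
Series (A and B): 0.941765 × 0.886920 = 0.835270
Series (C and D): 0.767206 × 0.786628 = 0.603506
Parallel ([0.835270] and [0.603506]): 1 − (1 − 0.835270)(1 − 0.603506) = 0.934686
Series ([0.934686] and E): 0.934686 × 0.778801 = 0.7279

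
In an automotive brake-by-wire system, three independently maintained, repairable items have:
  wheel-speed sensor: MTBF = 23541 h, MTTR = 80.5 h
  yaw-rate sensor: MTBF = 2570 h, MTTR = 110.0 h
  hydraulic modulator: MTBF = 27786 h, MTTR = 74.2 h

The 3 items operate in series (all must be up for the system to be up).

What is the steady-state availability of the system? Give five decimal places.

0.95314

A(wheel-speed sensor) = MTBF/(MTBF+MTTR) = 23541/(23541+80.5) = 0.996592
A(yaw-rate sensor) = MTBF/(MTBF+MTTR) = 2570/(2570+110.0) = 0.958955
A(hydraulic modulator) = MTBF/(MTBF+MTTR) = 27786/(27786+74.2) = 0.997337
Series availability: 0.996592 × 0.958955 × 0.997337 = 0.95314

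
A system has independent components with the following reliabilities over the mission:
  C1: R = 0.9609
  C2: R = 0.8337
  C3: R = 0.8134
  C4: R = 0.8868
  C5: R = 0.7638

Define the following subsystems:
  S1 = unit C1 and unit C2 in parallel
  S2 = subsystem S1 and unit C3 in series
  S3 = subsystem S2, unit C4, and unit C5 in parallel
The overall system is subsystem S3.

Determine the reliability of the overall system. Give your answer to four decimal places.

Parallel (C1 and C2): 1 − (1 − 0.960900)(1 − 0.833700) = 0.993498
Series ([0.993498] and C3): 0.993498 × 0.813400 = 0.808111
Parallel ([0.808111], C4, and C5): 1 − (1 − 0.808111)(1 − 0.886800)(1 − 0.763800) = 0.9949

0.9949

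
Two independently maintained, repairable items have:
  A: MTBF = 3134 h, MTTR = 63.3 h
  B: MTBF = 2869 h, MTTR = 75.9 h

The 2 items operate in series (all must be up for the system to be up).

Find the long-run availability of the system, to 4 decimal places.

A(A) = MTBF/(MTBF+MTTR) = 3134/(3134+63.3) = 0.980202
A(B) = MTBF/(MTBF+MTTR) = 2869/(2869+75.9) = 0.974227
Series availability: 0.980202 × 0.974227 = 0.9549

0.9549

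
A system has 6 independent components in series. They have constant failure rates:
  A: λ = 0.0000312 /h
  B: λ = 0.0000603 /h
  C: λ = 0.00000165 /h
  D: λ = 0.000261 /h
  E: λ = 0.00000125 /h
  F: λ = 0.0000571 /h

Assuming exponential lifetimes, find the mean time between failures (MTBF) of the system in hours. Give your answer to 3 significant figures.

Series of exponential components: λ_sys = Σ λ_i
λ_sys = 0.0000312 + 0.0000603 + 0.00000165 + 0.000261 + 0.00000125 + 0.0000571 = 4.1250e-04 /h
MTBF = 1 / λ_sys = 2420 h

2420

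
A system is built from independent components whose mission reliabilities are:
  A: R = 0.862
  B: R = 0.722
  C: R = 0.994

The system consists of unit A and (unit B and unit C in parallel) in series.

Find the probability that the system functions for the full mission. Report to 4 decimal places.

0.8606

Parallel (B and C): 1 − (1 − 0.722000)(1 − 0.994000) = 0.998332
Series (A and [0.998332]): 0.862000 × 0.998332 = 0.8606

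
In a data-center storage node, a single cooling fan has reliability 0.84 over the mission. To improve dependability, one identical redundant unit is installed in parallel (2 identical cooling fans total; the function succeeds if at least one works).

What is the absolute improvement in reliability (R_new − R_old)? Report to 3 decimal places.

R_before = 0.84
R_after = 1 − (1 − 0.84)^2 = 0.974
ΔR = 0.974 − 0.84 = 0.134

0.134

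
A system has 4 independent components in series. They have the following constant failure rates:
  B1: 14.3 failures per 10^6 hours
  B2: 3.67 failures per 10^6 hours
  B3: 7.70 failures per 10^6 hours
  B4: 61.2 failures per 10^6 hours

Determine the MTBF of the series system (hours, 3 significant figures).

11500

Series of exponential components: λ_sys = Σ λ_i
λ_sys = 0.0000143 + 0.00000367 + 0.00000770 + 0.0000612 = 8.6870e-05 /h
MTBF = 1 / λ_sys = 11500 h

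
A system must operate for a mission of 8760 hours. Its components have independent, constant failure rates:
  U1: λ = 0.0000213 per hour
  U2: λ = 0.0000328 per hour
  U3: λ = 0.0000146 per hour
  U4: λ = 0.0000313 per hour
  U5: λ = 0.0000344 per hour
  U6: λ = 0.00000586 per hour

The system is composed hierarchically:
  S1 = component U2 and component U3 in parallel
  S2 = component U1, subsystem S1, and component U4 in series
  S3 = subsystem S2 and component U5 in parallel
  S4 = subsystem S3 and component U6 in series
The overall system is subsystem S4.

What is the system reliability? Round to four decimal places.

R(U1) = exp(−0.0000213 × 8760) = 0.829786
R(U2) = exp(−0.0000328 × 8760) = 0.750266
R(U3) = exp(−0.0000146 × 8760) = 0.879945
R(U4) = exp(−0.0000313 × 8760) = 0.760189
R(U5) = exp(−0.0000344 × 8760) = 0.739823
R(U6) = exp(−0.00000586 × 8760) = 0.949962
Parallel (U2 and U3): 1 − (1 − 0.750266)(1 − 0.879945) = 0.970018
Series (U1, [0.970018], and U4): 0.829786 × 0.970018 × 0.760189 = 0.611882
Parallel ([0.611882] and U5): 1 − (1 − 0.611882)(1 − 0.739823) = 0.899021
Series ([0.899021] and U6): 0.899021 × 0.949962 = 0.8540

0.8540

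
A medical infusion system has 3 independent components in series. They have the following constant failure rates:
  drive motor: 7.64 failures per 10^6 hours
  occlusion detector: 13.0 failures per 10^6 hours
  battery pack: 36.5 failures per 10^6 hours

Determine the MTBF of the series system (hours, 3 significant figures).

Series of exponential components: λ_sys = Σ λ_i
λ_sys = 0.00000764 + 0.0000130 + 0.0000365 = 5.7140e-05 /h
MTBF = 1 / λ_sys = 17500 h

17500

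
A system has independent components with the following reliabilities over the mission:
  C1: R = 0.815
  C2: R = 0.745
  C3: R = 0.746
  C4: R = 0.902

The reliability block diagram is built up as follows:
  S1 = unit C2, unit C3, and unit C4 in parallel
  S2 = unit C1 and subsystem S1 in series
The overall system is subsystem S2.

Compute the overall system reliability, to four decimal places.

0.8098

Parallel (C2, C3, and C4): 1 − (1 − 0.745000)(1 − 0.746000)(1 − 0.902000) = 0.993653
Series (C1 and [0.993653]): 0.815000 × 0.993653 = 0.8098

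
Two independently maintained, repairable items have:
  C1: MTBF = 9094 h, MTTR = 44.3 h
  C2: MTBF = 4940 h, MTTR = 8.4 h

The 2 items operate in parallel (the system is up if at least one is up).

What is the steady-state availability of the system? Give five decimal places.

A(C1) = MTBF/(MTBF+MTTR) = 9094/(9094+44.3) = 0.995152
A(C2) = MTBF/(MTBF+MTTR) = 4940/(4940+8.4) = 0.998302
Parallel availability: 1 − (1 − 0.995152)(1 − 0.998302) = 0.99999

0.99999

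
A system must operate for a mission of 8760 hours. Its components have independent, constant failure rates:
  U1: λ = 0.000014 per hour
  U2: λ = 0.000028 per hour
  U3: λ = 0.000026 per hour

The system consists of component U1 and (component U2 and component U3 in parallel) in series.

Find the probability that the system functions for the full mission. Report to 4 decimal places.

0.8454

R(U1) = exp(−0.000014 × 8760) = 0.884582
R(U2) = exp(−0.000028 × 8760) = 0.782485
R(U3) = exp(−0.000026 × 8760) = 0.796315
Parallel (U2 and U3): 1 − (1 − 0.782485)(1 − 0.796315) = 0.955695
Series (U1 and [0.955695]): 0.884582 × 0.955695 = 0.8454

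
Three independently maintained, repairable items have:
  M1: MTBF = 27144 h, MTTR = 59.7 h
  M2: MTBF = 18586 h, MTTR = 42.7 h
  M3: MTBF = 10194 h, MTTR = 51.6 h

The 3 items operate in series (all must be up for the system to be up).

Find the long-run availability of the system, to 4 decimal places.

A(M1) = MTBF/(MTBF+MTTR) = 27144/(27144+59.7) = 0.997805
A(M2) = MTBF/(MTBF+MTTR) = 18586/(18586+42.7) = 0.997708
A(M3) = MTBF/(MTBF+MTTR) = 10194/(10194+51.6) = 0.994964
Series availability: 0.997805 × 0.997708 × 0.994964 = 0.9905

0.9905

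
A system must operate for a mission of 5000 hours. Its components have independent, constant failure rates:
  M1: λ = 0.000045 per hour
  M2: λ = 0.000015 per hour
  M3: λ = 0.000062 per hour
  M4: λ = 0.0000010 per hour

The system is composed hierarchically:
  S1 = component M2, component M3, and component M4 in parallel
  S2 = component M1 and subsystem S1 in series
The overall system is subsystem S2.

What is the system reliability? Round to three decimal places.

0.798

R(M1) = exp(−0.000045 × 5000) = 0.79852
R(M2) = exp(−0.000015 × 5000) = 0.92774
R(M3) = exp(−0.000062 × 5000) = 0.73345
R(M4) = exp(−0.0000010 × 5000) = 0.99501
Parallel (M2, M3, and M4): 1 − (1 − 0.92774)(1 − 0.73345)(1 − 0.99501) = 0.99990
Series (M1 and [0.99990]): 0.79852 × 0.99990 = 0.798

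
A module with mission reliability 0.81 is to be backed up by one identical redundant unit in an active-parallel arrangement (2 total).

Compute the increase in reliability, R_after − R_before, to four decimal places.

0.1539

R_before = 0.81
R_after = 1 − (1 − 0.81)^2 = 0.9639
ΔR = 0.9639 − 0.81 = 0.1539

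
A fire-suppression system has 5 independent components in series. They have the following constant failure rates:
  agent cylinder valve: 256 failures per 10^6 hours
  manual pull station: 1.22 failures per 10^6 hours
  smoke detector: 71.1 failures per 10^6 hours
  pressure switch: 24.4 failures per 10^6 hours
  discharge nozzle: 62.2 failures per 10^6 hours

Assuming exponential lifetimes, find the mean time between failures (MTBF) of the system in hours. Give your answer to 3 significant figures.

Series of exponential components: λ_sys = Σ λ_i
λ_sys = 0.000256 + 0.00000122 + 0.0000711 + 0.0000244 + 0.0000622 = 4.1492e-04 /h
MTBF = 1 / λ_sys = 2410 h

2410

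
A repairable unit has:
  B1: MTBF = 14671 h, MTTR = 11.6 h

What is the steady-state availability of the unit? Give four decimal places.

A(B1) = MTBF/(MTBF+MTTR) = 14671/(14671+11.6) = 0.9992

0.9992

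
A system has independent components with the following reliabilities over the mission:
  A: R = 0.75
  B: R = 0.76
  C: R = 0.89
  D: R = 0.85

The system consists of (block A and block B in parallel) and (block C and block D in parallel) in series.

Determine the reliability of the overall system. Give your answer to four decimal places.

0.9245

Parallel (A and B): 1 − (1 − 0.750000)(1 − 0.760000) = 0.940000
Parallel (C and D): 1 − (1 − 0.890000)(1 − 0.850000) = 0.983500
Series ([0.940000] and [0.983500]): 0.940000 × 0.983500 = 0.9245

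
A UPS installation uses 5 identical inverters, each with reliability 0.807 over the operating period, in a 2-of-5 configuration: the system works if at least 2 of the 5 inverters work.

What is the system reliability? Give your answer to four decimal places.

R = Σ_{i=2}^{5} C(5,i) p^i (1−p)^{5−i} with p = 0.807
C(5,2)·0.807^2·0.193^3 = 0.046819
C(5,3)·0.807^3·0.193^2 = 0.195765
C(5,4)·0.807^4·0.193^1 = 0.409281
C(5,5)·0.807^5·0.193^0 = 0.342269
Sum = 0.9941

0.9941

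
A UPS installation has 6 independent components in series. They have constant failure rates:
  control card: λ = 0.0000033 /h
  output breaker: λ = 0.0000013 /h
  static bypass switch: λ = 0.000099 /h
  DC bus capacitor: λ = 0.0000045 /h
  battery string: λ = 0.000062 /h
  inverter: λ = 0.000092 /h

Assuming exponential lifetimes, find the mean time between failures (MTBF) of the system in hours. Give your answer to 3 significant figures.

Series of exponential components: λ_sys = Σ λ_i
λ_sys = 0.0000033 + 0.0000013 + 0.000099 + 0.0000045 + 0.000062 + 0.000092 = 2.6210e-04 /h
MTBF = 1 / λ_sys = 3820 h

3820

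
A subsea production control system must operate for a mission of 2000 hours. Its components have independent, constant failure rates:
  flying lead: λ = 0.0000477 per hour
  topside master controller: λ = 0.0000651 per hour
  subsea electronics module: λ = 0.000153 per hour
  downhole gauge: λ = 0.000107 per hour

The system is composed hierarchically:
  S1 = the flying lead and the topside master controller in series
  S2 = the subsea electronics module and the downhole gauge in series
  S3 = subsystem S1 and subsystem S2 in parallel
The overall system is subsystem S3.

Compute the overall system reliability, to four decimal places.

0.9181

R(flying lead) = exp(−0.0000477 × 2000) = 0.909009
R(topside master controller) = exp(−0.0000651 × 2000) = 0.877920
R(subsea electronics module) = exp(−0.000153 × 2000) = 0.736387
R(downhole gauge) = exp(−0.000107 × 2000) = 0.807348
Series (flying lead and topside master controller): 0.909009 × 0.877920 = 0.798037
Series (subsea electronics module and downhole gauge): 0.736387 × 0.807348 = 0.594521
Parallel ([0.798037] and [0.594521]): 1 − (1 − 0.798037)(1 − 0.594521) = 0.9181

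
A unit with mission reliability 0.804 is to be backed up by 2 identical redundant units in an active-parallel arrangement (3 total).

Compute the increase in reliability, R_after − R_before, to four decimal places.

R_before = 0.804
R_after = 1 − (1 − 0.804)^3 = 0.9925
ΔR = 0.9925 − 0.804 = 0.1885

0.1885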